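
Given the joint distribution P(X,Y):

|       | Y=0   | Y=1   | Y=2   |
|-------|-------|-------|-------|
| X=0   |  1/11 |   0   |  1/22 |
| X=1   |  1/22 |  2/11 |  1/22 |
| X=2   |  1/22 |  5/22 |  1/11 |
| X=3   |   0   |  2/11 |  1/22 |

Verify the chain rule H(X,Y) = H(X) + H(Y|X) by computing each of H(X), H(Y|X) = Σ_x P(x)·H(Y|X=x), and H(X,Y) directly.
H(X) = 1.9197 bits, H(Y|X) = 1.1029 bits, H(X,Y) = 3.0226 bits

Marginal of X (row sums):
  P(X=0) = 1/11 + 0 + 1/22 = 3/22
  P(X=1) = 1/22 + 2/11 + 1/22 = 3/11
  P(X=2) = 1/22 + 5/22 + 1/11 = 4/11
  P(X=3) = 0 + 2/11 + 1/22 = 5/22
H(X) = -[(3/22)·log₂(3/22) + (3/11)·log₂(3/11) + (4/11)·log₂(4/11) + (5/22)·log₂(5/22)]
  = 0.39197 + 0.51122 + 0.53070 + 0.48580 = 1.9197 bits

H(Y|X) = Σ_x P(x)·H(Y|X=x):
  X=0: P(X=0) = 3/22, P(Y|X=0) = (2/3, 0, 1/3) → H(Y|X=0) = 0.91830
  X=1: P(X=1) = 3/11, P(Y|X=1) = (1/6, 2/3, 1/6) → H(Y|X=1) = 1.25163
  X=2: P(X=2) = 4/11, P(Y|X=2) = (1/8, 5/8, 1/4) → H(Y|X=2) = 1.29879
  X=3: P(X=3) = 5/22, P(Y|X=3) = (0, 4/5, 1/5) → H(Y|X=3) = 0.72193
H(Y|X) = (3/22)·0.91830 + (3/11)·1.25163 + (4/11)·1.29879 + (5/22)·0.72193 = 1.1029 bits

H(X,Y) = -Σ_{x,y} P(x,y) log₂ P(x,y). Per-cell terms -P(x,y)·log₂P(x,y):
  X=0: 0.31449, 0.00000, 0.20270
  X=1: 0.20270, 0.44717, 0.20270
  X=2: 0.20270, 0.48580, 0.31449
  X=3: 0.00000, 0.44717, 0.20270
  (cells with P = 0 contribute 0)
Sum of the 12 terms: H(X,Y) = 3.0226 bits

Chain rule check:
  H(X) + H(Y|X) = 1.9197 + 1.1029 = 3.0226 bits
  H(X,Y) = 3.0226 bits
✓ Chain rule verified.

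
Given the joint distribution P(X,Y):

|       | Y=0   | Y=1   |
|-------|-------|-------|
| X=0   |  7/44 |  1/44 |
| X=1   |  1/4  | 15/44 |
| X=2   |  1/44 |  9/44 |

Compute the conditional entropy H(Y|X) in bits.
0.7862 bits

H(Y|X) = H(X,Y) - H(X)

H(X,Y) = -Σ_{x,y} P(x,y) log₂ P(x,y). Per-cell terms -P(x,y)·log₂P(x,y):
  X=0: 0.4219, 0.1241
  X=1: 0.5000, 0.5293
  X=2: 0.1241, 0.4683
Sum of the 6 terms: H(X,Y) = 2.1677 bits

Marginal of X (row sums):
  P(X=0) = 7/44 + 1/44 = 2/11
  P(X=1) = 1/4 + 15/44 = 13/22
  P(X=2) = 1/44 + 9/44 = 5/22
H(X) = -[(2/11)·log₂(2/11) + (13/22)·log₂(13/22) + (5/22)·log₂(5/22)]
  = 0.4472 + 0.4485 + 0.4858 = 1.3815 bits

H(Y|X) = H(X,Y) - H(X) = 2.1677 - 1.3815 = 0.7862 bits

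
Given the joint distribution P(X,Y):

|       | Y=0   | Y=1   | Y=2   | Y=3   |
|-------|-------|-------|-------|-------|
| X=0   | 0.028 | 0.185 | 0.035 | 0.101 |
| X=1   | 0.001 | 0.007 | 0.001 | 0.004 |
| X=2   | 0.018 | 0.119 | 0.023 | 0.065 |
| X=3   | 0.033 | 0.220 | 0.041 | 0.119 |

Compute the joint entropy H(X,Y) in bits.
3.2487 bits

H(X,Y) = -Σ_{x,y} P(x,y) log₂ P(x,y). Per-cell terms -P(x,y)·log₂P(x,y):
  X=0: 0.1444, 0.4504, 0.1693, 0.3341
  X=1: 0.0100, 0.0501, 0.0100, 0.0319
  X=2: 0.1043, 0.3654, 0.1252, 0.2563
  X=3: 0.1624, 0.4806, 0.1889, 0.3654
Sum of the 16 terms: H(X,Y) = 3.2487 bits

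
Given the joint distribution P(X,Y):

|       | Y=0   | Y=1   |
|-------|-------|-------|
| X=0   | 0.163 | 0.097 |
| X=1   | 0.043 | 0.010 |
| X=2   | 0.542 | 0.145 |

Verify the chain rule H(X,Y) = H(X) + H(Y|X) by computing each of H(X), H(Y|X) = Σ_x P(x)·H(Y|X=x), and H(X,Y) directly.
H(X) = 1.1020 bits, H(Y|X) = 0.7956 bits, H(X,Y) = 1.8976 bits

Marginal of X (row sums):
  P(X=0) = 0.163 + 0.097 = 0.260
  P(X=1) = 0.043 + 0.010 = 0.053
  P(X=2) = 0.542 + 0.145 = 0.687
H(X) = -[0.260·log₂(0.260) + 0.053·log₂(0.053) + 0.687·log₂(0.687)]
  = 0.5053 + 0.2246 + 0.3721 = 1.1020 bits

H(Y|X) = Σ_x P(x)·H(Y|X=x):
  X=0: P(X=0) = 0.260, P(Y|X=0) = (163/260, 97/260) → H(Y|X=0) = 0.9530
  X=1: P(X=1) = 0.053, P(Y|X=1) = (43/53, 10/53) → H(Y|X=1) = 0.6987
  X=2: P(X=2) = 0.687, P(Y|X=2) = (542/687, 145/687) → H(Y|X=2) = 0.7435
H(Y|X) = 0.260·0.9530 + 0.053·0.6987 + 0.687·0.7435 = 0.7956 bits

H(X,Y) = -Σ_{x,y} P(x,y) log₂ P(x,y). Per-cell terms -P(x,y)·log₂P(x,y):
  X=0: 0.4266, 0.3265
  X=1: 0.1952, 0.0664
  X=2: 0.4789, 0.4040
Sum of the 6 terms: H(X,Y) = 1.8976 bits

Chain rule check:
  H(X) + H(Y|X) = 1.1020 + 0.7956 = 1.8976 bits
  H(X,Y) = 1.8976 bits
✓ Chain rule verified.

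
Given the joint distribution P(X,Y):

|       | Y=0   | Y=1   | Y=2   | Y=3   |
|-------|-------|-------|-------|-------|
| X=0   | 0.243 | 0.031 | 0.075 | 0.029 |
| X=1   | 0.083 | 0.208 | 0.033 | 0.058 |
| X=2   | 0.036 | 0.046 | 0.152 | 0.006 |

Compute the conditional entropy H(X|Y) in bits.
1.2132 bits

H(X|Y) = H(X,Y) - H(Y)

H(X,Y) = -Σ_{x,y} P(x,y) log₂ P(x,y). Per-cell terms -P(x,y)·log₂P(x,y):
  X=0: 0.49596, 0.15536, 0.28027, 0.14813
  X=1: 0.29803, 0.47119, 0.16241, 0.23825
  X=2: 0.17265, 0.20434, 0.41311, 0.04428
Sum of the 12 terms: H(X,Y) = 3.0840 bits

Marginal of Y (column sums):
  P(Y=0) = 0.243 + 0.083 + 0.036 = 0.362
  P(Y=1) = 0.031 + 0.208 + 0.046 = 0.285
  P(Y=2) = 0.075 + 0.033 + 0.152 = 0.260
  P(Y=3) = 0.029 + 0.058 + 0.006 = 0.093
H(Y) = -[0.362·log₂(0.362) + 0.285·log₂(0.285) + 0.260·log₂(0.260) + 0.093·log₂(0.093)]
  = 0.53067 + 0.51613 + 0.50529 + 0.31868 = 1.8708 bits

H(X|Y) = H(X,Y) - H(Y) = 3.0840 - 1.8708 = 1.2132 bits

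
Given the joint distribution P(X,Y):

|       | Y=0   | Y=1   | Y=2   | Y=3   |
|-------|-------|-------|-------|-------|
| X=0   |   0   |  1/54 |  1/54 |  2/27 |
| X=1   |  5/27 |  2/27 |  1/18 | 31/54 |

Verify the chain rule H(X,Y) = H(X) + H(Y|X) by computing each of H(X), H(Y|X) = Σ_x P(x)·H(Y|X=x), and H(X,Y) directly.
H(X) = 0.5033 bits, H(Y|X) = 1.4080 bits, H(X,Y) = 1.9113 bits

Marginal of X (row sums):
  P(X=0) = 0 + 1/54 + 1/54 + 2/27 = 1/9
  P(X=1) = 5/27 + 2/27 + 1/18 + 31/54 = 8/9
H(X) = -[(1/9)·log₂(1/9) + (8/9)·log₂(8/9)]
  = 0.352214 + 0.151044 = 0.5033 bits

H(Y|X) = Σ_x P(x)·H(Y|X=x):
  X=0: P(X=0) = 1/9, P(Y|X=0) = (0, 1/6, 1/6, 2/3) → H(Y|X=0) = 1.251629
  X=1: P(X=1) = 8/9, P(Y|X=1) = (5/24, 1/12, 1/16, 31/48) → H(Y|X=1) = 1.427582
H(Y|X) = (1/9)·1.251629 + (8/9)·1.427582 = 1.4080 bits

H(X,Y) = -Σ_{x,y} P(x,y) log₂ P(x,y). Per-cell terms -P(x,y)·log₂P(x,y):
  X=0: 0.000000, 0.106572, 0.106572, 0.278140
  X=1: 0.450548, 0.278140, 0.231663, 0.459656
  (cells with P = 0 contribute 0)
Sum of the 8 terms: H(X,Y) = 1.9113 bits

Chain rule check:
  H(X) + H(Y|X) = 0.5033 + 1.4080 = 1.9113 bits
  H(X,Y) = 1.9113 bits
✓ Chain rule verified.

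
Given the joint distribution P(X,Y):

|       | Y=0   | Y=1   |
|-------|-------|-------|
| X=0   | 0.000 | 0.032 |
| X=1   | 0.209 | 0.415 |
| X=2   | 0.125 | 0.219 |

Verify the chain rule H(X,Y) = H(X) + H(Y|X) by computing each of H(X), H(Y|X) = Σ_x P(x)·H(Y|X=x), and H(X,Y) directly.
H(X) = 1.1131 bits, H(Y|X) = 0.8992 bits, H(X,Y) = 2.0123 bits

Marginal of X (row sums):
  P(X=0) = 0.000 + 0.032 = 0.032
  P(X=1) = 0.209 + 0.415 = 0.624
  P(X=2) = 0.125 + 0.219 = 0.344
H(X) = -[0.032·log₂(0.032) + 0.624·log₂(0.624) + 0.344·log₂(0.344)]
  = 0.1589 + 0.4246 + 0.5296 = 1.1131 bits

H(Y|X) = Σ_x P(x)·H(Y|X=x):
  X=0: P(X=0) = 0.032, P(Y|X=0) = (0, 1) → H(Y|X=0) = 0.0000
  X=1: P(X=1) = 0.624, P(Y|X=1) = (209/624, 415/624) → H(Y|X=1) = 0.9199
  X=2: P(X=2) = 0.344, P(Y|X=2) = (125/344, 219/344) → H(Y|X=2) = 0.9454
H(Y|X) = 0.032·0.0000 + 0.624·0.9199 + 0.344·0.9454 = 0.8992 bits

H(X,Y) = -Σ_{x,y} P(x,y) log₂ P(x,y). Per-cell terms -P(x,y)·log₂P(x,y):
  X=0: 0.0000, 0.1589
  X=1: 0.4720, 0.5266
  X=2: 0.3750, 0.4798
  (cells with P = 0 contribute 0)
Sum of the 6 terms: H(X,Y) = 2.0123 bits

Chain rule check:
  H(X) + H(Y|X) = 1.1131 + 0.8992 = 2.0123 bits
  H(X,Y) = 2.0123 bits
✓ Chain rule verified.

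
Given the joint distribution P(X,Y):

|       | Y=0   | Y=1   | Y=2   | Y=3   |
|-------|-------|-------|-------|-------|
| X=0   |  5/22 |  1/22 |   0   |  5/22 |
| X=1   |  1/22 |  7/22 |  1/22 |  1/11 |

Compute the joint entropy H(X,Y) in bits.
2.4199 bits

H(X,Y) = -Σ_{x,y} P(x,y) log₂ P(x,y). Per-cell terms -P(x,y)·log₂P(x,y):
  X=0: 0.4858, 0.2027, 0.0000, 0.4858
  X=1: 0.2027, 0.5257, 0.2027, 0.3145
  (cells with P = 0 contribute 0)
Sum of the 8 terms: H(X,Y) = 2.4199 bits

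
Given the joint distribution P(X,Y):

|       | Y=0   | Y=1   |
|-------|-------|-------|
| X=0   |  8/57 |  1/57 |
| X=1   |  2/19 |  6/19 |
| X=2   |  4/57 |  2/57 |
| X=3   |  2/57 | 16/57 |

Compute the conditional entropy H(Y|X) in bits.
0.6766 bits

H(Y|X) = H(X,Y) - H(X)

H(X,Y) = -Σ_{x,y} P(x,y) log₂ P(x,y). Per-cell terms -P(x,y)·log₂P(x,y):
  X=0: 0.397599, 0.102331
  X=1: 0.341887, 0.525147
  X=2: 0.268975, 0.169575
  X=3: 0.169575, 0.514495
Sum of the 8 terms: H(X,Y) = 2.489584 bits

Marginal of X (row sums):
  P(X=0) = 8/57 + 1/57 = 3/19
  P(X=1) = 2/19 + 6/19 = 8/19
  P(X=2) = 4/57 + 2/57 = 2/19
  P(X=3) = 2/57 + 16/57 = 6/19
H(X) = -[(3/19)·log₂(3/19) + (8/19)·log₂(8/19) + (2/19)·log₂(2/19) + (6/19)·log₂(6/19)]
  = 0.420468 + 0.525443 + 0.341887 + 0.525147 = 1.812945 bits

H(Y|X) = H(X,Y) - H(X) = 2.489584 - 1.812945 = 0.6766 bits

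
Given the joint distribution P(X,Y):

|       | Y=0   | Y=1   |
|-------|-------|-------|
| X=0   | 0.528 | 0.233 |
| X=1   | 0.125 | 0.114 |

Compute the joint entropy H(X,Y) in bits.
1.7083 bits

H(X,Y) = -Σ_{x,y} P(x,y) log₂ P(x,y). Per-cell terms -P(x,y)·log₂P(x,y):
  X=0: 0.4865, 0.4897
  X=1: 0.3750, 0.3571
Sum of the 4 terms: H(X,Y) = 1.7083 bits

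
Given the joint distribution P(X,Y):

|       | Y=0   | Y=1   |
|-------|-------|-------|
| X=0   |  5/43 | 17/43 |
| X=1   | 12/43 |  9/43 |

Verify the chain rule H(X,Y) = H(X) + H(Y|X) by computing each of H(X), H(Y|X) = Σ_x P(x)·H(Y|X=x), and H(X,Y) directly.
H(X) = 0.9996 bits, H(Y|X) = 0.8768 bits, H(X,Y) = 1.8764 bits

Marginal of X (row sums):
  P(X=0) = 5/43 + 17/43 = 22/43
  P(X=1) = 12/43 + 9/43 = 21/43
H(X) = -[(22/43)·log₂(22/43) + (21/43)·log₂(21/43)]
  = 0.49466 + 0.50495 = 0.9996 bits

H(Y|X) = Σ_x P(x)·H(Y|X=x):
  X=0: P(X=0) = 22/43, P(Y|X=0) = (5/22, 17/22) → H(Y|X=0) = 0.77323
  X=1: P(X=1) = 21/43, P(Y|X=1) = (4/7, 3/7) → H(Y|X=1) = 0.98523
H(Y|X) = (22/43)·0.77323 + (21/43)·0.98523 = 0.8768 bits

H(X,Y) = -Σ_{x,y} P(x,y) log₂ P(x,y). Per-cell terms -P(x,y)·log₂P(x,y):
  X=0: 0.36097, 0.52929
  X=1: 0.51385, 0.47226
Sum of the 4 terms: H(X,Y) = 1.8764 bits

Chain rule check:
  H(X) + H(Y|X) = 0.9996 + 0.8768 = 1.8764 bits
  H(X,Y) = 1.8764 bits
✓ Chain rule verified.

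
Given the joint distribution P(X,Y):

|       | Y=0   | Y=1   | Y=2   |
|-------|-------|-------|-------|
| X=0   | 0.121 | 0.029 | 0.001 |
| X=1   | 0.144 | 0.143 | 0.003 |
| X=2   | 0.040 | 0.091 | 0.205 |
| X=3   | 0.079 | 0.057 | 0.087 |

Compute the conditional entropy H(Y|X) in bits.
1.2151 bits

H(Y|X) = H(X,Y) - H(X)

H(X,Y) = -Σ_{x,y} P(x,y) log₂ P(x,y). Per-cell terms -P(x,y)·log₂P(x,y):
  X=0: 0.3686774, 0.1481263, 0.0099658
  X=1: 0.4026037, 0.4012456, 0.0251425
  X=2: 0.1857542, 0.3146771, 0.4686924
  X=3: 0.2892983, 0.2355750, 0.3064871
Sum of the 12 terms: H(X,Y) = 3.156245 bits

Marginal of X (row sums):
  P(X=0) = 0.121 + 0.029 + 0.001 = 0.151
  P(X=1) = 0.144 + 0.143 + 0.003 = 0.290
  P(X=2) = 0.040 + 0.091 + 0.205 = 0.336
  P(X=3) = 0.079 + 0.057 + 0.087 = 0.223
H(X) = -[0.151·log₂(0.151) + 0.290·log₂(0.290) + 0.336·log₂(0.336) + 0.223·log₂(0.223)]
  = 0.4118343 + 0.5179038 + 0.5286849 + 0.4827692 = 1.941192 bits

H(Y|X) = H(X,Y) - H(X) = 3.156245 - 1.941192 = 1.2151 bits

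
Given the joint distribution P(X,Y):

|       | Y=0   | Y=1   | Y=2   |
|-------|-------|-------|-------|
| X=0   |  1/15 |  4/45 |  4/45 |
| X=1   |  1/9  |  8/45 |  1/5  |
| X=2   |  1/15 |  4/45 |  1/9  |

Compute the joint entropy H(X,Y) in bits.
3.0639 bits

H(X,Y) = -Σ_{x,y} P(x,y) log₂ P(x,y). Per-cell terms -P(x,y)·log₂P(x,y):
  X=0: 0.26046, 0.31039, 0.31039
  X=1: 0.35221, 0.44300, 0.46439
  X=2: 0.26046, 0.31039, 0.35221
Sum of the 9 terms: H(X,Y) = 3.0639 bits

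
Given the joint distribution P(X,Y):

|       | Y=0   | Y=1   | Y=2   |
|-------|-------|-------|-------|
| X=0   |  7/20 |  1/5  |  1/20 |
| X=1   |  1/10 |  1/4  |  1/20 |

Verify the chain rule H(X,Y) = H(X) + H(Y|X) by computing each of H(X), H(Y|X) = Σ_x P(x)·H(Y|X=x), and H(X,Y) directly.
H(X) = 0.9710 bits, H(Y|X) = 1.2879 bits, H(X,Y) = 2.2589 bits

Marginal of X (row sums):
  P(X=0) = 7/20 + 1/5 + 1/20 = 3/5
  P(X=1) = 1/10 + 1/4 + 1/20 = 2/5
H(X) = -[(3/5)·log₂(3/5) + (2/5)·log₂(2/5)]
  = 0.4422 + 0.5288 = 0.9710 bits

H(Y|X) = Σ_x P(x)·H(Y|X=x):
  X=0: P(X=0) = 3/5, P(Y|X=0) = (7/12, 1/3, 1/12) → H(Y|X=0) = 1.2807
  X=1: P(X=1) = 2/5, P(Y|X=1) = (1/4, 5/8, 1/8) → H(Y|X=1) = 1.2988
H(Y|X) = (3/5)·1.2807 + (2/5)·1.2988 = 1.2879 bits

H(X,Y) = -Σ_{x,y} P(x,y) log₂ P(x,y). Per-cell terms -P(x,y)·log₂P(x,y):
  X=0: 0.5301, 0.4644, 0.2161
  X=1: 0.3322, 0.5000, 0.2161
Sum of the 6 terms: H(X,Y) = 2.2589 bits

Chain rule check:
  H(X) + H(Y|X) = 0.9710 + 1.2879 = 2.2589 bits
  H(X,Y) = 2.2589 bits
✓ Chain rule verified.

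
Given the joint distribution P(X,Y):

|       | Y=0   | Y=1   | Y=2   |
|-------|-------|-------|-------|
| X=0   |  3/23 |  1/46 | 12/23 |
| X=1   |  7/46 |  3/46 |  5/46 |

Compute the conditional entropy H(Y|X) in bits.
1.1004 bits

H(Y|X) = H(X,Y) - H(X)

H(X,Y) = -Σ_{x,y} P(x,y) log₂ P(x,y). Per-cell terms -P(x,y)·log₂P(x,y):
  X=0: 0.3833, 0.1201, 0.4897
  X=1: 0.4133, 0.2569, 0.3480
Sum of the 6 terms: H(X,Y) = 2.0113 bits

Marginal of X (row sums):
  P(X=0) = 3/23 + 1/46 + 12/23 = 31/46
  P(X=1) = 7/46 + 3/46 + 5/46 = 15/46
H(X) = -[(31/46)·log₂(31/46) + (15/46)·log₂(15/46)]
  = 0.3837 + 0.5272 = 0.9109 bits

H(Y|X) = H(X,Y) - H(X) = 2.0113 - 0.9109 = 1.1004 bits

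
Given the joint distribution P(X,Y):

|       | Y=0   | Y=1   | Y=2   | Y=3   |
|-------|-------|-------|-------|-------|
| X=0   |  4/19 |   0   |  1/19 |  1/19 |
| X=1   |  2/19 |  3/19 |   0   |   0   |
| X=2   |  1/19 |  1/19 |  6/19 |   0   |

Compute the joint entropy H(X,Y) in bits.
2.6551 bits

H(X,Y) = -Σ_{x,y} P(x,y) log₂ P(x,y). Per-cell terms -P(x,y)·log₂P(x,y):
  X=0: 0.4732, 0.0000, 0.2236, 0.2236
  X=1: 0.3419, 0.4205, 0.0000, 0.0000
  X=2: 0.2236, 0.2236, 0.5251, 0.0000
  (cells with P = 0 contribute 0)
Sum of the 12 terms: H(X,Y) = 2.6551 bits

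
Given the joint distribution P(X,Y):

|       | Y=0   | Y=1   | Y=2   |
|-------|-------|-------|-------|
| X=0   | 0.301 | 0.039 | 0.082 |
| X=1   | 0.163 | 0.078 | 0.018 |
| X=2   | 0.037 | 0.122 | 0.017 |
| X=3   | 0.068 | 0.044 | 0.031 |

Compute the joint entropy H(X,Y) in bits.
3.0813 bits

H(X,Y) = -Σ_{x,y} P(x,y) log₂ P(x,y). Per-cell terms -P(x,y)·log₂P(x,y):
  X=0: 0.52138, 0.18253, 0.29588
  X=1: 0.42658, 0.28707, 0.10433
  X=2: 0.17598, 0.37028, 0.09993
  X=3: 0.26373, 0.19828, 0.15536
Sum of the 12 terms: H(X,Y) = 3.0813 bits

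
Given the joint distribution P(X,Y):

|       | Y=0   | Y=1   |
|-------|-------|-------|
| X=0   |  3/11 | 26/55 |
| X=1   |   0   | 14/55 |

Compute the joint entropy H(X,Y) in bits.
1.5247 bits

H(X,Y) = -Σ_{x,y} P(x,y) log₂ P(x,y). Per-cell terms -P(x,y)·log₂P(x,y):
  X=0: 0.5112, 0.5110
  X=1: 0.0000, 0.5025
  (cells with P = 0 contribute 0)
Sum of the 4 terms: H(X,Y) = 1.5247 bits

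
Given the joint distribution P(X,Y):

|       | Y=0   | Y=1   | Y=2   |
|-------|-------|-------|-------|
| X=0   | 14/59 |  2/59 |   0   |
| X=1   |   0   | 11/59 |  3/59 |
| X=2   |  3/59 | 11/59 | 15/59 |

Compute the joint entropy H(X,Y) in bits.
2.5009 bits

H(X,Y) = -Σ_{x,y} P(x,y) log₂ P(x,y). Per-cell terms -P(x,y)·log₂P(x,y):
  X=0: 0.49244, 0.16551, 0.00000
  X=1: 0.00000, 0.45179, 0.21853
  X=2: 0.21853, 0.45179, 0.50231
  (cells with P = 0 contribute 0)
Sum of the 9 terms: H(X,Y) = 2.5009 bits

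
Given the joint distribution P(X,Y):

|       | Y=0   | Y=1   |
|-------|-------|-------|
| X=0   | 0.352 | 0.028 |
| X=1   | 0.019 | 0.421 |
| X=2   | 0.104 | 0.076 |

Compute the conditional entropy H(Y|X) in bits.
0.4340 bits

H(Y|X) = H(X,Y) - H(X)

H(X,Y) = -Σ_{x,y} P(x,y) log₂ P(x,y). Per-cell terms -P(x,y)·log₂P(x,y):
  X=0: 0.5302, 0.1444
  X=1: 0.1086, 0.5255
  X=2: 0.3396, 0.2826
Sum of the 6 terms: H(X,Y) = 1.9309 bits

Marginal of X (row sums):
  P(X=0) = 0.352 + 0.028 = 0.380
  P(X=1) = 0.019 + 0.421 = 0.440
  P(X=2) = 0.104 + 0.076 = 0.180
H(X) = -[0.380·log₂(0.380) + 0.440·log₂(0.440) + 0.180·log₂(0.180)]
  = 0.5305 + 0.5211 + 0.4453 = 1.4969 bits

H(Y|X) = H(X,Y) - H(X) = 1.9309 - 1.4969 = 0.4340 bits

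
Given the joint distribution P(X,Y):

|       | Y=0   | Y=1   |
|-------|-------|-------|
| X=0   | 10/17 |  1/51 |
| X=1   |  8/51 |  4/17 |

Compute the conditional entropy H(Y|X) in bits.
0.5057 bits

H(Y|X) = H(X,Y) - H(X)

H(X,Y) = -Σ_{x,y} P(x,y) log₂ P(x,y). Per-cell terms -P(x,y)·log₂P(x,y):
  X=0: 0.4503, 0.1112
  X=1: 0.4192, 0.4912
Sum of the 4 terms: H(X,Y) = 1.4719 bits

Marginal of X (row sums):
  P(X=0) = 10/17 + 1/51 = 31/51
  P(X=1) = 8/51 + 4/17 = 20/51
H(X) = -[(31/51)·log₂(31/51) + (20/51)·log₂(20/51)]
  = 0.4366 + 0.5296 = 0.9662 bits

H(Y|X) = H(X,Y) - H(X) = 1.4719 - 0.9662 = 0.5057 bits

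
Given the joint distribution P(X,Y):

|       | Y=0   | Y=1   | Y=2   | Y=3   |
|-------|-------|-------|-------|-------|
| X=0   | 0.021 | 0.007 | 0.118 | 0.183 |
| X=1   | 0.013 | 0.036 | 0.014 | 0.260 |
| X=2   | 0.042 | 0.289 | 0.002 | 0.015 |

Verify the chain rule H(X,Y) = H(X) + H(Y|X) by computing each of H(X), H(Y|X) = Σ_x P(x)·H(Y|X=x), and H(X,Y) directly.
H(X) = 1.5842 bits, H(Y|X) = 1.0592 bits, H(X,Y) = 2.6434 bits

Marginal of X (row sums):
  P(X=0) = 0.021 + 0.007 + 0.118 + 0.183 = 0.329
  P(X=1) = 0.013 + 0.036 + 0.014 + 0.260 = 0.323
  P(X=2) = 0.042 + 0.289 + 0.002 + 0.015 = 0.348
H(X) = -[0.329·log₂(0.329) + 0.323·log₂(0.323) + 0.348·log₂(0.348)]
  = 0.5277 + 0.5266 + 0.5299 = 1.5842 bits

H(Y|X) = Σ_x P(x)·H(Y|X=x):
  X=0: P(X=0) = 0.329, P(Y|X=0) = (3/47, 1/47, 118/329, 183/329) → H(Y|X=0) = 1.3728
  X=1: P(X=1) = 0.323, P(Y|X=1) = (13/323, 36/323, 14/323, 260/323) → H(Y|X=1) = 0.9876
  X=2: P(X=2) = 0.348, P(Y|X=2) = (7/58, 289/348, 1/174, 5/116) → H(Y|X=2) = 0.8291
H(Y|X) = 0.329·1.3728 + 0.323·0.9876 + 0.348·0.8291 = 1.0592 bits

H(X,Y) = -Σ_{x,y} P(x,y) log₂ P(x,y). Per-cell terms -P(x,y)·log₂P(x,y):
  X=0: 0.1170, 0.0501, 0.3638, 0.4484
  X=1: 0.0814, 0.1727, 0.0862, 0.5053
  X=2: 0.1921, 0.5176, 0.0179, 0.0909
Sum of the 12 terms: H(X,Y) = 2.6434 bits

Chain rule check:
  H(X) + H(Y|X) = 1.5842 + 1.0592 = 2.6434 bits
  H(X,Y) = 2.6434 bits
✓ Chain rule verified.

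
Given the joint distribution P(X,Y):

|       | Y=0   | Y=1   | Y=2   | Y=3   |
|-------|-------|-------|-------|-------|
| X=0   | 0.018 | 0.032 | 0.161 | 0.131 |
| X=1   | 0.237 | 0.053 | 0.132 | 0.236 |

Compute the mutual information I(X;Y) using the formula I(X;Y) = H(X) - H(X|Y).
0.1157 bits

I(X;Y) = H(X) - H(X|Y)

Marginal of X (row sums):
  P(X=0) = 0.018 + 0.032 + 0.161 + 0.131 = 0.342
  P(X=1) = 0.237 + 0.053 + 0.132 + 0.236 = 0.658
H(X) = -[0.342·log₂(0.342) + 0.658·log₂(0.658)]
  = 0.5294 + 0.3973 = 0.9267 bits

Marginal of Y (column sums):
  P(Y=0) = 0.018 + 0.237 = 0.255
  P(Y=1) = 0.032 + 0.053 = 0.085
  P(Y=2) = 0.161 + 0.132 = 0.293
  P(Y=3) = 0.131 + 0.236 = 0.367
H(X|Y) = Σ_y P(y)·H(X|Y=y):
  Y=0: P(Y=0) = 0.255, P(X|Y=0) = (6/85, 79/85) → H(X|Y=0) = 0.3681
  Y=1: P(Y=1) = 0.085, P(X|Y=1) = (32/85, 53/85) → H(X|Y=1) = 0.9555
  Y=2: P(Y=2) = 0.293, P(X|Y=2) = (161/293, 132/293) → H(X|Y=2) = 0.9929
  Y=3: P(Y=3) = 0.367, P(X|Y=3) = (131/367, 236/367) → H(X|Y=3) = 0.9401
H(X|Y) = 0.255·0.3681 + 0.085·0.9555 + 0.293·0.9929 + 0.367·0.9401 = 0.8110 bits

I(X;Y) = H(X) - H(X|Y) = 0.9267 - 0.8110 = 0.1157 bits

Cross-check via I(X;Y) = H(X) + H(Y) - H(X,Y): computing H(Y) from the column sums and H(X,Y) from the 8 cells in the same way gives H(Y) = 1.8547 bits and H(X,Y) = 2.6657 bits, so
I(X;Y) = 0.9267 + 1.8547 - 2.6657 = 0.1157 bits ✓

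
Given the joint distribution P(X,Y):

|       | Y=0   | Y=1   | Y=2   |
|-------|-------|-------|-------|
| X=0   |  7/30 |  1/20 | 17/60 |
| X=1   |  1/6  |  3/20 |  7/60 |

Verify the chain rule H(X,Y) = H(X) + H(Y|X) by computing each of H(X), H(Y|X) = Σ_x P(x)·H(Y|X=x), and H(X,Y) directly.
H(X) = 0.9871 bits, H(Y|X) = 1.4373 bits, H(X,Y) = 2.4245 bits

Marginal of X (row sums):
  P(X=0) = 7/30 + 1/20 + 17/60 = 17/30
  P(X=1) = 1/6 + 3/20 + 7/60 = 13/30
H(X) = -[(17/30)·log₂(17/30) + (13/30)·log₂(13/30)]
  = 0.46434 + 0.52280 = 0.9871 bits

H(Y|X) = Σ_x P(x)·H(Y|X=x):
  X=0: P(X=0) = 17/30, P(Y|X=0) = (7/17, 3/34, 1/2) → H(Y|X=0) = 1.33615
  X=1: P(X=1) = 13/30, P(Y|X=1) = (5/13, 9/26, 7/26) → H(Y|X=1) = 1.56967
H(Y|X) = (17/30)·1.33615 + (13/30)·1.56967 = 1.4373 bits

H(X,Y) = -Σ_{x,y} P(x,y) log₂ P(x,y). Per-cell terms -P(x,y)·log₂P(x,y):
  X=0: 0.48989, 0.21610, 0.51550
  X=1: 0.43083, 0.41054, 0.36161
Sum of the 6 terms: H(X,Y) = 2.4245 bits

Chain rule check:
  H(X) + H(Y|X) = 0.9871 + 1.4373 = 2.4244 bits
  H(X,Y) = 2.4245 bits
✓ Chain rule verified (Δ = 0.0001 is 4-dp rounding noise: each of the three values was rounded independently).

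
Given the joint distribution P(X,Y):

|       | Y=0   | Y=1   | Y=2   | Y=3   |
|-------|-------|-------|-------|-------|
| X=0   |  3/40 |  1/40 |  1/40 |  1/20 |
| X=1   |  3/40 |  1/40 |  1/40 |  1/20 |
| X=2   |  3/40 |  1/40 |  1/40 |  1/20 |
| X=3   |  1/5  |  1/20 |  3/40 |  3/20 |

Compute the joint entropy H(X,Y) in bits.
3.6587 bits

H(X,Y) = -Σ_{x,y} P(x,y) log₂ P(x,y). Per-cell terms -P(x,y)·log₂P(x,y):
  X=0: 0.28027, 0.13305, 0.13305, 0.21610
  X=1: 0.28027, 0.13305, 0.13305, 0.21610
  X=2: 0.28027, 0.13305, 0.13305, 0.21610
  X=3: 0.46439, 0.21610, 0.28027, 0.41054
Sum of the 16 terms: H(X,Y) = 3.6587 bits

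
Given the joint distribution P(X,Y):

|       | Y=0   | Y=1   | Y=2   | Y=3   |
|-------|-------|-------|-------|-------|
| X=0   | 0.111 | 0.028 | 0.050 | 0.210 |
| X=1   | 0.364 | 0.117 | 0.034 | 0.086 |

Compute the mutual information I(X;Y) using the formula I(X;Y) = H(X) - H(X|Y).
0.1560 bits

I(X;Y) = H(X) - H(X|Y)

Marginal of X (row sums):
  P(X=0) = 0.111 + 0.028 + 0.050 + 0.210 = 0.399
  P(X=1) = 0.364 + 0.117 + 0.034 + 0.086 = 0.601
H(X) = -[0.399·log₂(0.399) + 0.601·log₂(0.601)]
  = 0.5289 + 0.4415 = 0.9704 bits

Marginal of Y (column sums):
  P(Y=0) = 0.111 + 0.364 = 0.475
  P(Y=1) = 0.028 + 0.117 = 0.145
  P(Y=2) = 0.050 + 0.034 = 0.084
  P(Y=3) = 0.210 + 0.086 = 0.296
H(X|Y) = Σ_y P(y)·H(X|Y=y):
  Y=0: P(Y=0) = 0.475, P(X|Y=0) = (111/475, 364/475) → H(X|Y=0) = 0.7844
  Y=1: P(Y=1) = 0.145, P(X|Y=1) = (28/145, 117/145) → H(X|Y=1) = 0.7079
  Y=2: P(Y=2) = 0.084, P(X|Y=2) = (25/42, 17/42) → H(X|Y=2) = 0.9737
  Y=3: P(Y=3) = 0.296, P(X|Y=3) = (105/148, 43/148) → H(X|Y=3) = 0.8694
H(X|Y) = 0.475·0.7844 + 0.145·0.7079 + 0.084·0.9737 + 0.296·0.8694 = 0.8144 bits

I(X;Y) = H(X) - H(X|Y) = 0.9704 - 0.8144 = 0.1560 bits

Cross-check via I(X;Y) = H(X) + H(Y) - H(X,Y): computing H(Y) from the column sums and H(X,Y) from the 8 cells in the same way gives H(Y) = 1.7341 bits and H(X,Y) = 2.5485 bits, so
I(X;Y) = 0.9704 + 1.7341 - 2.5485 = 0.1560 bits ✓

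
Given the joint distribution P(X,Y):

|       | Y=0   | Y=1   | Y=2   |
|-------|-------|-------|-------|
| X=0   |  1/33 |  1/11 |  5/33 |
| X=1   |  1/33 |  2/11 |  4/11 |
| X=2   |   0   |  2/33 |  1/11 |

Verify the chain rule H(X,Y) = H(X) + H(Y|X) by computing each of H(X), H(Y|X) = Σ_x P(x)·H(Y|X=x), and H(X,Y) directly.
H(X) = 1.3823 bits, H(Y|X) = 1.1879 bits, H(X,Y) = 2.5702 bits

Marginal of X (row sums):
  P(X=0) = 1/33 + 1/11 + 5/33 = 3/11
  P(X=1) = 1/33 + 2/11 + 4/11 = 19/33
  P(X=2) = 0 + 2/33 + 1/11 = 5/33
H(X) = -[(3/11)·log₂(3/11) + (19/33)·log₂(19/33) + (5/33)·log₂(5/33)]
  = 0.51122 + 0.45857 + 0.41249 = 1.3823 bits

H(Y|X) = Σ_x P(x)·H(Y|X=x):
  X=0: P(X=0) = 3/11, P(Y|X=0) = (1/9, 1/3, 5/9) → H(Y|X=0) = 1.35164
  X=1: P(X=1) = 19/33, P(Y|X=1) = (1/19, 6/19, 12/19) → H(Y|X=1) = 1.16744
  X=2: P(X=2) = 5/33, P(Y|X=2) = (0, 2/5, 3/5) → H(Y|X=2) = 0.97095
H(Y|X) = (3/11)·1.35164 + (19/33)·1.16744 + (5/33)·0.97095 = 1.1879 bits

H(X,Y) = -Σ_{x,y} P(x,y) log₂ P(x,y). Per-cell terms -P(x,y)·log₂P(x,y):
  X=0: 0.15286, 0.31449, 0.41249
  X=1: 0.15286, 0.44717, 0.53070
  X=2: 0.00000, 0.24511, 0.31449
  (cells with P = 0 contribute 0)
Sum of the 9 terms: H(X,Y) = 2.5702 bits

Chain rule check:
  H(X) + H(Y|X) = 1.3823 + 1.1879 = 2.5702 bits
  H(X,Y) = 2.5702 bits
✓ Chain rule verified.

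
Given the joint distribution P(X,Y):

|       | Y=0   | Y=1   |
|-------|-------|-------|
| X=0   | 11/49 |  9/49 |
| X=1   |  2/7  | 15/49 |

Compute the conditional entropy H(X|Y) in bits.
0.9724 bits

H(X|Y) = H(X,Y) - H(Y)

H(X,Y) = -Σ_{x,y} P(x,y) log₂ P(x,y). Per-cell terms -P(x,y)·log₂P(x,y):
  X=0: 0.48384, 0.44904
  X=1: 0.51639, 0.52280
Sum of the 4 terms: H(X,Y) = 1.9721 bits

Marginal of Y (column sums):
  P(Y=0) = 11/49 + 2/7 = 25/49
  P(Y=1) = 9/49 + 15/49 = 24/49
H(Y) = -[(25/49)·log₂(25/49) + (24/49)·log₂(24/49)]
  = 0.49533 + 0.50437 = 0.9997 bits

H(X|Y) = H(X,Y) - H(Y) = 1.9721 - 0.9997 = 0.9724 bits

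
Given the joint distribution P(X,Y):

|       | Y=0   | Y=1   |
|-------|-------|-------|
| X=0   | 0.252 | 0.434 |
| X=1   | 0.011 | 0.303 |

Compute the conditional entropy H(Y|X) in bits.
0.7195 bits

H(Y|X) = H(X,Y) - H(X)

H(X,Y) = -Σ_{x,y} P(x,y) log₂ P(x,y). Per-cell terms -P(x,y)·log₂P(x,y):
  X=0: 0.50110, 0.52264
  X=1: 0.07157, 0.52195
Sum of the 4 terms: H(X,Y) = 1.61726 bits

Marginal of X (row sums):
  P(X=0) = 0.252 + 0.434 = 0.686
  P(X=1) = 0.011 + 0.303 = 0.314
H(X) = -[0.686·log₂(0.686) + 0.314·log₂(0.314)]
  = 0.37299 + 0.52475 = 0.89774 bits

H(Y|X) = H(X,Y) - H(X) = 1.61726 - 0.89774 = 0.7195 bits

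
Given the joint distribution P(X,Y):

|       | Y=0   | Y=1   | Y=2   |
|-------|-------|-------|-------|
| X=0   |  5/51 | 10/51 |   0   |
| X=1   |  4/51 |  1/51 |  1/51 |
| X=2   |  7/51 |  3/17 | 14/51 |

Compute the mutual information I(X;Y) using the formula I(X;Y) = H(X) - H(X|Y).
0.2597 bits

I(X;Y) = H(X) - H(X|Y)

Marginal of X (row sums):
  P(X=0) = 5/51 + 10/51 + 0 = 5/17
  P(X=1) = 4/51 + 1/51 + 1/51 = 2/17
  P(X=2) = 7/51 + 3/17 + 14/51 = 10/17
H(X) = -[(5/17)·log₂(5/17) + (2/17)·log₂(2/17) + (10/17)·log₂(10/17)]
  = 0.5193 + 0.3632 + 0.4503 = 1.3328 bits

Marginal of Y (column sums):
  P(Y=0) = 5/51 + 4/51 + 7/51 = 16/51
  P(Y=1) = 10/51 + 1/51 + 3/17 = 20/51
  P(Y=2) = 0 + 1/51 + 14/51 = 5/17
H(X|Y) = Σ_y P(y)·H(X|Y=y):
  Y=0: P(Y=0) = 16/51, P(X|Y=0) = (5/16, 1/4, 7/16) → H(X|Y=0) = 1.5462
  Y=1: P(Y=1) = 20/51, P(X|Y=1) = (1/2, 1/20, 9/20) → H(X|Y=1) = 1.2345
  Y=2: P(Y=2) = 5/17, P(X|Y=2) = (0, 1/15, 14/15) → H(X|Y=2) = 0.3534
H(X|Y) = (16/51)·1.5462 + (20/51)·1.2345 + (5/17)·0.3534 = 1.0731 bits

I(X;Y) = H(X) - H(X|Y) = 1.3328 - 1.0731 = 0.2597 bits

Cross-check via I(X;Y) = H(X) + H(Y) - H(X,Y): computing H(Y) from the column sums and H(X,Y) from the 9 cells in the same way gives H(Y) = 1.5736 bits and H(X,Y) = 2.6467 bits, so
I(X;Y) = 1.3328 + 1.5736 - 2.6467 = 0.2597 bits ✓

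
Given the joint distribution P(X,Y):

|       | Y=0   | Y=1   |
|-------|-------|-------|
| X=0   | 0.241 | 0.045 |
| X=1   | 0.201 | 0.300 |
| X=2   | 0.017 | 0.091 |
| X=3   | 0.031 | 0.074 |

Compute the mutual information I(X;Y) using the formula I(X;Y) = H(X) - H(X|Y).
0.1736 bits

I(X;Y) = H(X) - H(X|Y)

Marginal of X (row sums):
  P(X=0) = 0.241 + 0.045 = 0.286
  P(X=1) = 0.201 + 0.300 = 0.501
  P(X=2) = 0.017 + 0.091 = 0.108
  P(X=3) = 0.031 + 0.074 = 0.105
H(X) = -[0.286·log₂(0.286) + 0.501·log₂(0.501) + 0.108·log₂(0.108) + 0.105·log₂(0.105)]
  = 0.51649 + 0.49956 + 0.34678 + 0.34141 = 1.70424 bits

Marginal of Y (column sums):
  P(Y=0) = 0.241 + 0.201 + 0.017 + 0.031 = 0.490
  P(Y=1) = 0.045 + 0.300 + 0.091 + 0.074 = 0.510
H(X|Y) = Σ_y P(y)·H(X|Y=y):
  Y=0: P(Y=0) = 0.490, P(X|Y=0) = (241/490, 201/490, 17/490, 31/490) → H(X|Y=0) = 1.45106
  Y=1: P(Y=1) = 0.510, P(X|Y=1) = (3/34, 10/17, 91/510, 37/255) → H(X|Y=1) = 1.60712
H(X|Y) = 0.490·1.45106 + 0.510·1.60712 = 1.53065 bits

I(X;Y) = H(X) - H(X|Y) = 1.70424 - 1.53065 = 0.1736 bits

Cross-check via I(X;Y) = H(X) + H(Y) - H(X,Y): computing H(Y) from the column sums and H(X,Y) from the 8 cells in the same way gives H(Y) = 0.99971 bits and H(X,Y) = 2.53036 bits, so
I(X;Y) = 1.70424 + 0.99971 - 2.53036 = 0.1736 bits ✓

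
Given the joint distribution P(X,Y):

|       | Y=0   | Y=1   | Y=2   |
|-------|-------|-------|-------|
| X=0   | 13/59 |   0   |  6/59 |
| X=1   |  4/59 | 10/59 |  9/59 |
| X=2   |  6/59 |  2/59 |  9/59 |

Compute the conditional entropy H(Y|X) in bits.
1.2684 bits

H(Y|X) = H(X,Y) - H(X)

H(X,Y) = -Σ_{x,y} P(x,y) log₂ P(x,y). Per-cell terms -P(x,y)·log₂P(x,y):
  X=0: 0.4808, 0.0000, 0.3354
  X=1: 0.2632, 0.4340, 0.4138
  X=2: 0.3354, 0.1655, 0.4138
  (cells with P = 0 contribute 0)
Sum of the 9 terms: H(X,Y) = 2.8419 bits

Marginal of X (row sums):
  P(X=0) = 13/59 + 0 + 6/59 = 19/59
  P(X=1) = 4/59 + 10/59 + 9/59 = 23/59
  P(X=2) = 6/59 + 2/59 + 9/59 = 17/59
H(X) = -[(19/59)·log₂(19/59) + (23/59)·log₂(23/59) + (17/59)·log₂(17/59)]
  = 0.5264 + 0.5298 + 0.5173 = 1.5735 bits

H(Y|X) = H(X,Y) - H(X) = 2.8419 - 1.5735 = 1.2684 bits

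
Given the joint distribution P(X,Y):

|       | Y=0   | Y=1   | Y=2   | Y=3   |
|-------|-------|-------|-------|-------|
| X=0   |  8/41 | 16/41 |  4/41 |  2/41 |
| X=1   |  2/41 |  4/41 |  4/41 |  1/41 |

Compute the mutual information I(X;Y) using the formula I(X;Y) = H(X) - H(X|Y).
0.0484 bits

I(X;Y) = H(X) - H(X|Y)

Marginal of X (row sums):
  P(X=0) = 8/41 + 16/41 + 4/41 + 2/41 = 30/41
  P(X=1) = 2/41 + 4/41 + 4/41 + 1/41 = 11/41
H(X) = -[(30/41)·log₂(30/41) + (11/41)·log₂(11/41)]
  = 0.32975 + 0.50925 = 0.8390 bits

Marginal of Y (column sums):
  P(Y=0) = 8/41 + 2/41 = 10/41
  P(Y=1) = 16/41 + 4/41 = 20/41
  P(Y=2) = 4/41 + 4/41 = 8/41
  P(Y=3) = 2/41 + 1/41 = 3/41
H(X|Y) = Σ_y P(y)·H(X|Y=y):
  Y=0: P(Y=0) = 10/41, P(X|Y=0) = (4/5, 1/5) → H(X|Y=0) = 0.72193
  Y=1: P(Y=1) = 20/41, P(X|Y=1) = (4/5, 1/5) → H(X|Y=1) = 0.72193
  Y=2: P(Y=2) = 8/41, P(X|Y=2) = (1/2, 1/2) → H(X|Y=2) = 1.00000
  Y=3: P(Y=3) = 3/41, P(X|Y=3) = (2/3, 1/3) → H(X|Y=3) = 0.91830
H(X|Y) = (10/41)·0.72193 + (20/41)·0.72193 + (8/41)·1.00000 + (3/41)·0.91830 = 0.7906 bits

I(X;Y) = H(X) - H(X|Y) = 0.8390 - 0.7906 = 0.0484 bits

Cross-check via I(X;Y) = H(X) + H(Y) - H(X,Y): computing H(Y) from the column sums and H(X,Y) from the 8 cells in the same way gives H(Y) = 1.7377 bits and H(X,Y) = 2.5283 bits, so
I(X;Y) = 0.8390 + 1.7377 - 2.5283 = 0.0484 bits ✓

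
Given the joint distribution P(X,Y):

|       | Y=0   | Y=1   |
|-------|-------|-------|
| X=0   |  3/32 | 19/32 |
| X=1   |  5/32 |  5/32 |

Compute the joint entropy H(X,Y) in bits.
1.6036 bits

H(X,Y) = -Σ_{x,y} P(x,y) log₂ P(x,y). Per-cell terms -P(x,y)·log₂P(x,y):
  X=0: 0.32016, 0.44654
  X=1: 0.41845, 0.41845
Sum of the 4 terms: H(X,Y) = 1.6036 bits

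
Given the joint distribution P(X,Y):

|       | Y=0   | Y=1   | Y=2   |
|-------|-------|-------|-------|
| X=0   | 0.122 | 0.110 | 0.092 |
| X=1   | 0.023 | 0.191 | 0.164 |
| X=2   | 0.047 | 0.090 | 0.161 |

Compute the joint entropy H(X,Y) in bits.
2.9905 bits

H(X,Y) = -Σ_{x,y} P(x,y) log₂ P(x,y). Per-cell terms -P(x,y)·log₂P(x,y):
  X=0: 0.37028, 0.35029, 0.31668
  X=1: 0.12517, 0.45618, 0.42775
  X=2: 0.20733, 0.31265, 0.42421
Sum of the 9 terms: H(X,Y) = 2.9905 bits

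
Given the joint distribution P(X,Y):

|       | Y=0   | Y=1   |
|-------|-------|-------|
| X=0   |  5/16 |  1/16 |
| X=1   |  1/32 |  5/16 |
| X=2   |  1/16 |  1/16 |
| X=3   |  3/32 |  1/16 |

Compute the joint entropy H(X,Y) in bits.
2.5252 bits

H(X,Y) = -Σ_{x,y} P(x,y) log₂ P(x,y). Per-cell terms -P(x,y)·log₂P(x,y):
  X=0: 0.5244, 0.2500
  X=1: 0.1562, 0.5244
  X=2: 0.2500, 0.2500
  X=3: 0.3202, 0.2500
Sum of the 8 terms: H(X,Y) = 2.5252 bits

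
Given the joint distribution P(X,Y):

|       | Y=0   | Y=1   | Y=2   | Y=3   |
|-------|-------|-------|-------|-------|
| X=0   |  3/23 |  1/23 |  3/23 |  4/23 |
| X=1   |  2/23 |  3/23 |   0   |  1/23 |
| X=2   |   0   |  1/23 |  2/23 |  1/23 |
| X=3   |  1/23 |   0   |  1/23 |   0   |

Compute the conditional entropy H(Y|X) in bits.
1.6217 bits

H(Y|X) = H(X,Y) - H(X)

H(X,Y) = -Σ_{x,y} P(x,y) log₂ P(x,y). Per-cell terms -P(x,y)·log₂P(x,y):
  X=0: 0.383296, 0.196677, 0.383296, 0.438880
  X=1: 0.306397, 0.383296, 0.000000, 0.196677
  X=2: 0.000000, 0.196677, 0.306397, 0.196677
  X=3: 0.196677, 0.000000, 0.196677, 0.000000
  (cells with P = 0 contribute 0)
Sum of the 16 terms: H(X,Y) = 3.38162 bits

Marginal of X (row sums):
  P(X=0) = 3/23 + 1/23 + 3/23 + 4/23 = 11/23
  P(X=1) = 2/23 + 3/23 + 0 + 1/23 = 6/23
  P(X=2) = 0 + 1/23 + 2/23 + 1/23 = 4/23
  P(X=3) = 1/23 + 0 + 1/23 + 0 = 2/23
H(X) = -[(11/23)·log₂(11/23) + (6/23)·log₂(6/23) + (4/23)·log₂(4/23) + (2/23)·log₂(2/23)]
  = 0.508932 + 0.505722 + 0.438880 + 0.306397 = 1.75993 bits

H(Y|X) = H(X,Y) - H(X) = 3.38162 - 1.75993 = 1.6217 bits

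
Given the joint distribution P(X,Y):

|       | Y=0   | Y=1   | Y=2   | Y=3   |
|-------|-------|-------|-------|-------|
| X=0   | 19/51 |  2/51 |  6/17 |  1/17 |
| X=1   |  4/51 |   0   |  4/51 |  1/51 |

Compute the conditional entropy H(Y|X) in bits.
1.4997 bits

H(Y|X) = H(X,Y) - H(X)

H(X,Y) = -Σ_{x,y} P(x,y) log₂ P(x,y). Per-cell terms -P(x,y)·log₂P(x,y):
  X=0: 0.5306953, 0.1832324, 0.5302942, 0.2404390
  X=1: 0.2880334, 0.0000000, 0.2880334, 0.1112240
  (cells with P = 0 contribute 0)
Sum of the 8 terms: H(X,Y) = 2.171952 bits

Marginal of X (row sums):
  P(X=0) = 19/51 + 2/51 + 6/17 + 1/17 = 14/17
  P(X=1) = 4/51 + 0 + 4/51 + 1/51 = 3/17
H(X) = -[(14/17)·log₂(14/17) + (3/17)·log₂(3/17)]
  = 0.2306771 + 0.4416177 = 0.672295 bits

H(Y|X) = H(X,Y) - H(X) = 2.171952 - 0.672295 = 1.4997 bits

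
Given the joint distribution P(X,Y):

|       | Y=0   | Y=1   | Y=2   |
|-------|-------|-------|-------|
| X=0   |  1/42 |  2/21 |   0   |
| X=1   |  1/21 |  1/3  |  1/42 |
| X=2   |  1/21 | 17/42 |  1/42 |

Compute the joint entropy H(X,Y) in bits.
2.1830 bits

H(X,Y) = -Σ_{x,y} P(x,y) log₂ P(x,y). Per-cell terms -P(x,y)·log₂P(x,y):
  X=0: 0.128389, 0.323078, 0.000000
  X=1: 0.209158, 0.528321, 0.128389
  X=2: 0.209158, 0.528155, 0.128389
  (cells with P = 0 contribute 0)
Sum of the 9 terms: H(X,Y) = 2.1830 bits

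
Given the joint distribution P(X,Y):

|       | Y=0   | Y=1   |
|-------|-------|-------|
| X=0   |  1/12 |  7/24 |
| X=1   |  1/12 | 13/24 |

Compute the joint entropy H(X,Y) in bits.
1.5951 bits

H(X,Y) = -Σ_{x,y} P(x,y) log₂ P(x,y). Per-cell terms -P(x,y)·log₂P(x,y):
  X=0: 0.29875, 0.51847
  X=1: 0.29875, 0.47912
Sum of the 4 terms: H(X,Y) = 1.5951 bits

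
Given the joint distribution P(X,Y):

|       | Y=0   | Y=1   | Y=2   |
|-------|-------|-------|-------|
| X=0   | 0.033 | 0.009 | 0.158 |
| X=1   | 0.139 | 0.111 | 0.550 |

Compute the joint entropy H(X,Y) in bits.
1.8663 bits

H(X,Y) = -Σ_{x,y} P(x,y) log₂ P(x,y). Per-cell terms -P(x,y)·log₂P(x,y):
  X=0: 0.1624, 0.0612, 0.4206
  X=1: 0.3957, 0.3520, 0.4744
Sum of the 6 terms: H(X,Y) = 1.8663 bits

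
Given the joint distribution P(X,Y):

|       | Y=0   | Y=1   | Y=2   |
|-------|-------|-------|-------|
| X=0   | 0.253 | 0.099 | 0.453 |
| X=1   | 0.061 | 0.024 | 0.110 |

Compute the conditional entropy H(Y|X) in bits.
1.3632 bits

H(Y|X) = H(X,Y) - H(X)

H(X,Y) = -Σ_{x,y} P(x,y) log₂ P(x,y). Per-cell terms -P(x,y)·log₂P(x,y):
  X=0: 0.50165, 0.33031, 0.51751
  X=1: 0.24614, 0.12914, 0.35029
Sum of the 6 terms: H(X,Y) = 2.0750 bits

Marginal of X (row sums):
  P(X=0) = 0.253 + 0.099 + 0.453 = 0.805
  P(X=1) = 0.061 + 0.024 + 0.110 = 0.195
H(X) = -[0.805·log₂(0.805) + 0.195·log₂(0.195)]
  = 0.25192 + 0.45990 = 0.7118 bits

H(Y|X) = H(X,Y) - H(X) = 2.0750 - 0.7118 = 1.3632 bits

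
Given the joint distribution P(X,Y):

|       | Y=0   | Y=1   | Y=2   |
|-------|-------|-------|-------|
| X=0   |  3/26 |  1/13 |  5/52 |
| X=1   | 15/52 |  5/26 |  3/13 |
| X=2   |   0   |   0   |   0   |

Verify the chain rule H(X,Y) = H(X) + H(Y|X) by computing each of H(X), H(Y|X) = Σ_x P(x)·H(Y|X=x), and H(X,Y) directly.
H(X) = 0.8667 bits, H(Y|X) = 1.5652 bits, H(X,Y) = 2.4319 bits

Marginal of X (row sums):
  P(X=0) = 3/26 + 1/13 + 5/52 = 15/52
  P(X=1) = 15/52 + 5/26 + 3/13 = 37/52
  P(X=2) = 0 + 0 + 0 = 0
H(X) = -[(15/52)·log₂(15/52) + (37/52)·log₂(37/52)]   (outcomes with P = 0 contribute 0)
  = 0.517370 + 0.349356 = 0.8667 bits

H(Y|X) = Σ_x P(x)·H(Y|X=x):
  X=0: P(X=0) = 15/52, P(Y|X=0) = (2/5, 4/15, 1/3) → H(Y|X=0) = 1.565596
  X=1: P(X=1) = 37/52, P(Y|X=1) = (15/37, 10/37, 12/37) → H(Y|X=1) = 1.565070
  X=2: P(X=2) = 0 → contributes 0
H(Y|X) = (15/52)·1.565596 + (37/52)·1.565070 = 1.5652 bits

H(X,Y) = -Σ_{x,y} P(x,y) log₂ P(x,y). Per-cell terms -P(x,y)·log₂P(x,y):
  X=0: 0.359478, 0.284649, 0.324857
  X=1: 0.517370, 0.457406, 0.488187
  X=2: 0.000000, 0.000000, 0.000000
  (cells with P = 0 contribute 0)
Sum of the 9 terms: H(X,Y) = 2.4319 bits

Chain rule check:
  H(X) + H(Y|X) = 0.8667 + 1.5652 = 2.4319 bits
  H(X,Y) = 2.4319 bits
✓ Chain rule verified.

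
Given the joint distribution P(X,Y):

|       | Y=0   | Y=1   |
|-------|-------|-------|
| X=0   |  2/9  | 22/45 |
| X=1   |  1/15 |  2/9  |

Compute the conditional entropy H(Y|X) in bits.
0.8623 bits

H(Y|X) = H(X,Y) - H(X)

H(X,Y) = -Σ_{x,y} P(x,y) log₂ P(x,y). Per-cell terms -P(x,y)·log₂P(x,y):
  X=0: 0.4822, 0.5047
  X=1: 0.2605, 0.4822
Sum of the 4 terms: H(X,Y) = 1.7296 bits

Marginal of X (row sums):
  P(X=0) = 2/9 + 22/45 = 32/45
  P(X=1) = 1/15 + 2/9 = 13/45
H(X) = -[(32/45)·log₂(32/45) + (13/45)·log₂(13/45)]
  = 0.3498 + 0.5175 = 0.8673 bits

H(Y|X) = H(X,Y) - H(X) = 1.7296 - 0.8673 = 0.8623 bits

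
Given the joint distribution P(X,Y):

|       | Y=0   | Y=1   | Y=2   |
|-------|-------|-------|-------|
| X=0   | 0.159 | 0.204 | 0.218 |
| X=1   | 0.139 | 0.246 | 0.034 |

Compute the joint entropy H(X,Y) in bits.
2.4280 bits

H(X,Y) = -Σ_{x,y} P(x,y) log₂ P(x,y). Per-cell terms -P(x,y)·log₂P(x,y):
  X=0: 0.4218, 0.4678, 0.4791
  X=1: 0.3957, 0.4977, 0.1659
Sum of the 6 terms: H(X,Y) = 2.4280 bits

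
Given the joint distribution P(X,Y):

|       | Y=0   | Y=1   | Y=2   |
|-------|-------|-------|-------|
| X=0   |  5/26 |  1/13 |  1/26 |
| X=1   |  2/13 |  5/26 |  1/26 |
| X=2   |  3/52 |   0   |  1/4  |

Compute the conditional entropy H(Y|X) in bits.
1.1373 bits

H(Y|X) = H(X,Y) - H(X)

H(X,Y) = -Σ_{x,y} P(x,y) log₂ P(x,y). Per-cell terms -P(x,y)·log₂P(x,y):
  X=0: 0.4574, 0.2846, 0.1808
  X=1: 0.4155, 0.4574, 0.1808
  X=2: 0.2374, 0.0000, 0.5000
  (cells with P = 0 contribute 0)
Sum of the 9 terms: H(X,Y) = 2.7139 bits

Marginal of X (row sums):
  P(X=0) = 5/26 + 1/13 + 1/26 = 4/13
  P(X=1) = 2/13 + 5/26 + 1/26 = 5/13
  P(X=2) = 3/52 + 0 + 1/4 = 4/13
H(X) = -[(4/13)·log₂(4/13) + (5/13)·log₂(5/13) + (4/13)·log₂(4/13)]
  = 0.5232 + 0.5302 + 0.5232 = 1.5766 bits

H(Y|X) = H(X,Y) - H(X) = 2.7139 - 1.5766 = 1.1373 bits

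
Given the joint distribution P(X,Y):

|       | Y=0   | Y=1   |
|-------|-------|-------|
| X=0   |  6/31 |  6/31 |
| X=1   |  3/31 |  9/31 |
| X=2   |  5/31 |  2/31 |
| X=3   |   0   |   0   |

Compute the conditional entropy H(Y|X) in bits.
0.8960 bits

H(Y|X) = H(X,Y) - H(X)

H(X,Y) = -Σ_{x,y} P(x,y) log₂ P(x,y). Per-cell terms -P(x,y)·log₂P(x,y):
  X=0: 0.458561, 0.458561
  X=1: 0.326055, 0.518014
  X=2: 0.424559, 0.255109
  X=3: 0.000000, 0.000000
  (cells with P = 0 contribute 0)
Sum of the 8 terms: H(X,Y) = 2.44086 bits

Marginal of X (row sums):
  P(X=0) = 6/31 + 6/31 = 12/31
  P(X=1) = 3/31 + 9/31 = 12/31
  P(X=2) = 5/31 + 2/31 = 7/31
  P(X=3) = 0 + 0 = 0
H(X) = -[(12/31)·log₂(12/31) + (12/31)·log₂(12/31) + (7/31)·log₂(7/31)]   (outcomes with P = 0 contribute 0)
  = 0.530026 + 0.530026 + 0.484771 = 1.54482 bits

H(Y|X) = H(X,Y) - H(X) = 2.44086 - 1.54482 = 0.8960 bits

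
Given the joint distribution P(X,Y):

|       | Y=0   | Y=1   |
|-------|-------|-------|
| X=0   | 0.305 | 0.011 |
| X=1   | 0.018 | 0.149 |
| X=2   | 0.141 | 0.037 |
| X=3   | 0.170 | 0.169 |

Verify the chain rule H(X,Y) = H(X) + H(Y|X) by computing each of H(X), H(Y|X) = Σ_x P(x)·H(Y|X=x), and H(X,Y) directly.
H(X) = 1.9287 bits, H(Y|X) = 0.6215 bits, H(X,Y) = 2.5502 bits

Marginal of X (row sums):
  P(X=0) = 0.305 + 0.011 = 0.316
  P(X=1) = 0.018 + 0.149 = 0.167
  P(X=2) = 0.141 + 0.037 = 0.178
  P(X=3) = 0.170 + 0.169 = 0.339
H(X) = -[0.316·log₂(0.316) + 0.167·log₂(0.167) + 0.178·log₂(0.178) + 0.339·log₂(0.339)]
  = 0.5252 + 0.4312 + 0.4432 + 0.5291 = 1.9287 bits

H(Y|X) = Σ_x P(x)·H(Y|X=x):
  X=0: P(X=0) = 0.316, P(Y|X=0) = (305/316, 11/316) → H(Y|X=0) = 0.2180
  X=1: P(X=1) = 0.167, P(Y|X=1) = (18/167, 149/167) → H(Y|X=1) = 0.4932
  X=2: P(X=2) = 0.178, P(Y|X=2) = (141/178, 37/178) → H(Y|X=2) = 0.7374
  X=3: P(X=3) = 0.339, P(Y|X=3) = (170/339, 169/339) → H(Y|X=3) = 1.0000
H(Y|X) = 0.316·0.2180 + 0.167·0.4932 + 0.178·0.7374 + 0.339·1.0000 = 0.6215 bits

H(X,Y) = -Σ_{x,y} P(x,y) log₂ P(x,y). Per-cell terms -P(x,y)·log₂P(x,y):
  X=0: 0.5225, 0.0716
  X=1: 0.1043, 0.4092
  X=2: 0.3985, 0.1760
  X=3: 0.4346, 0.4335
Sum of the 8 terms: H(X,Y) = 2.5502 bits

Chain rule check:
  H(X) + H(Y|X) = 1.9287 + 0.6215 = 2.5502 bits
  H(X,Y) = 2.5502 bits
✓ Chain rule verified.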